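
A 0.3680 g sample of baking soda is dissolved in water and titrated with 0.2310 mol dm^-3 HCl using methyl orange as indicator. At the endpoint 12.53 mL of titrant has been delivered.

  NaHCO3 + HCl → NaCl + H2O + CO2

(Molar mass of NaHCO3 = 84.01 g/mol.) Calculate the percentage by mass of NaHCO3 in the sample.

66.08 %

n(HCl) = 0.01253 L × 0.2310 mol/L = 2.894 × 10^-3 mol
n(NaHCO3) = 2.894 × 10^-3 mol (1:1 ratio)
mass of NaHCO3 = 2.894 × 10^-3 × 84.01 g/mol = 0.2432 g
% NaHCO3 = 0.2432 / 0.3680 × 100 = 66.08 %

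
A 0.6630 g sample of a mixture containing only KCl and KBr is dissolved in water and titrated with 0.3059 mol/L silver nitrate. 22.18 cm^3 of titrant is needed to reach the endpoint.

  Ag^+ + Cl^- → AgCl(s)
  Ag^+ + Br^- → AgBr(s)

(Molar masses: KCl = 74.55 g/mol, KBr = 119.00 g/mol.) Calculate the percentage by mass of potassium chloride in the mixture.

n(AgNO3) = 0.02218 × 0.3059 = 6.785 × 10^-3 mol
Let x = n(KCl), y = n(KBr).
Titrant: 1x + 1y = 6.785 × 10^-3;  mass: 74.55x + 119.00y = 0.6630
Solving, x = 3.249 × 10^-3 mol, y = 3.536 × 10^-3 mol
mass of KCl = 3.249 × 10^-3 × 74.55 = 0.2422 g
% KCl = 0.2422 / 0.6630 × 100 = 36.53 %

36.53 %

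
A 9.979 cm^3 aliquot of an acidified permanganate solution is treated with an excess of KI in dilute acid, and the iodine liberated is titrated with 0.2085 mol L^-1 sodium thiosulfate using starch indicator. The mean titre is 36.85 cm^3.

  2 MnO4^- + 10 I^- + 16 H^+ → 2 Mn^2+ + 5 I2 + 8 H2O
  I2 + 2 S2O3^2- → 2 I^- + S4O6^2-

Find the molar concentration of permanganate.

0.1540 mol/L

n(S2O3^2-) = 0.03685 × 0.2085 = 7.683 × 10^-3 mol
n(I2) = n(S2O3^2-)/2 = 3.842 × 10^-3 mol
From the 2:5 ratio, n(MnO4^-) in the aliquot = 2/5 × 3.842 × 10^-3 = 1.537 × 10^-3 mol
[MnO4^-] = 1.537 × 10^-3 / 0.009979 = 0.1540 mol/L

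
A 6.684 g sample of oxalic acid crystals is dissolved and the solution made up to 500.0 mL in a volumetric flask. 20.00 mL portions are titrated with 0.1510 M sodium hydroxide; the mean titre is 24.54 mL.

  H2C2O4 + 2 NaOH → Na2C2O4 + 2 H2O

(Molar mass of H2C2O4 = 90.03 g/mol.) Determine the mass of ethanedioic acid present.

4.170 g

n(NaOH) per titration = 0.02454 × 0.1510 = 3.706 × 10^-3 mol
From the 1:2 ratio, n(H2C2O4) in each aliquot = 1/2 × 3.706 × 10^-3 = 1.853 × 10^-3 mol
n(H2C2O4) in the whole flask = 1.853 × 10^-3 × 500.0/20.00 = 0.04632 mol
mass of H2C2O4 = 0.04632 × 90.03 = 4.170 g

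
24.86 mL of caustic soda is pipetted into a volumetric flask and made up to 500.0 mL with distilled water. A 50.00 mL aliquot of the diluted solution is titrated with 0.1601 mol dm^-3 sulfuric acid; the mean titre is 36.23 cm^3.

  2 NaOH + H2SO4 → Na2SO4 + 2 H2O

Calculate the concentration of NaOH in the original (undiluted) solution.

4.666 mol/L

n(H2SO4) = 0.03623 × 0.1601 = 5.800 × 10^-3 mol
From the 2:1 ratio, n(NaOH) in the aliquot = 2/1 × 5.800 × 10^-3 = 0.01160 mol
[NaOH]_dilute = 0.01160 / 0.05000 = 0.2320 mol/L
Dilution factor = 500.0 / 24.86 = 20.11
[NaOH]_stock = 0.2320 × 20.11 = 4.666 mol/L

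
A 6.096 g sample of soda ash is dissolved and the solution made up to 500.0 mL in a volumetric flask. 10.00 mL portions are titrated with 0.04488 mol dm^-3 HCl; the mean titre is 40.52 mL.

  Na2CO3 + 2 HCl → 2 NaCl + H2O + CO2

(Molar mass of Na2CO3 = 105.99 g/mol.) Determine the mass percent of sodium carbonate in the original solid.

n(HCl) per titration = 0.04052 × 0.04488 = 1.819 × 10^-3 mol
From the 1:2 ratio, n(Na2CO3) in each aliquot = 1/2 × 1.819 × 10^-3 = 9.093 × 10^-4 mol
n(Na2CO3) in the whole flask = 9.093 × 10^-4 × 500.0/10.00 = 0.04546 mol
mass of Na2CO3 = 0.04546 × 105.99 = 4.819 g
% Na2CO3 = 4.819 / 6.096 × 100 = 79.05 %

79.05 %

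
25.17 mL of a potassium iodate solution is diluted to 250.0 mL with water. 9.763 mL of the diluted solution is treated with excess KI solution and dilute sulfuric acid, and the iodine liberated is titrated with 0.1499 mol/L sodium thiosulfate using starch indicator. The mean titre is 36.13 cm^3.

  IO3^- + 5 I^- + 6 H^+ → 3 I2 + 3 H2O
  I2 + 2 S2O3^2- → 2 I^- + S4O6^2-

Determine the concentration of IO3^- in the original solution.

n(S2O3^2-) = 0.03613 × 0.1499 = 5.416 × 10^-3 mol
n(I2) = n(S2O3^2-)/2 = 2.708 × 10^-3 mol
From the 1:3 ratio, n(IO3^-) in the aliquot = 1/3 × 2.708 × 10^-3 = 9.026 × 10^-4 mol
[IO3^-]_dilute = 9.026 × 10^-4 / 0.009763 = 0.09246 mol/L
[IO3^-]_original = 0.09246 × 250.0/25.17 = 0.9183 mol/L

0.9183 mol/L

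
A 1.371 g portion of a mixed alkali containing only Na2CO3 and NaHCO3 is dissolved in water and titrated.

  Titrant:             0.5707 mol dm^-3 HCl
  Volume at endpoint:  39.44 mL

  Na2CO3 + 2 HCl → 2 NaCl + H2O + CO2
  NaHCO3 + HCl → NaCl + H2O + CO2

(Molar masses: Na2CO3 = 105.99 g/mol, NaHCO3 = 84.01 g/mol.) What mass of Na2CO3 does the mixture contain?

0.8884 g

n(HCl) = 0.03944 × 0.5707 = 0.02251 mol
Let x = n(Na2CO3), y = n(NaHCO3).
Titrant: 2x + 1y = 0.02251;  mass: 105.99x + 84.01y = 1.371
Solving, x = 8.382 × 10^-3 mol, y = 5.745 × 10^-3 mol
mass of Na2CO3 = 8.382 × 10^-3 × 105.99 = 0.8884 g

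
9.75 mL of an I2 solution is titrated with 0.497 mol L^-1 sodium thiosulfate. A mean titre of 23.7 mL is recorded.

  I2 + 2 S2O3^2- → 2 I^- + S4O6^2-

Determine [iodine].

n(Na2S2O3) = 0.0237 L × 0.497 mol/L = 0.0118 mol
From the 1:2 mole ratio, n(I2) = 1/2 × 0.0118 = 5.89 × 10^-3 mol
[I2] = 5.89 × 10^-3 mol / 0.00975 L = 0.604 mol/L

0.604 mol/L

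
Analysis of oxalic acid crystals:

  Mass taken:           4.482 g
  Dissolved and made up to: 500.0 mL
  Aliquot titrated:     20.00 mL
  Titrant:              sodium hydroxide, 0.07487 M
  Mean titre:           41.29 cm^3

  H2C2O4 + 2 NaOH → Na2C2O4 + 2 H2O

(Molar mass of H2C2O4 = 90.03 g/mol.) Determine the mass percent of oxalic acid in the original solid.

n(NaOH) per titration = 0.04129 × 0.07487 = 3.091 × 10^-3 mol
From the 1:2 ratio, n(H2C2O4) in each aliquot = 1/2 × 3.091 × 10^-3 = 1.546 × 10^-3 mol
n(H2C2O4) in the whole flask = 1.546 × 10^-3 × 500.0/20.00 = 0.03864 mol
mass of H2C2O4 = 0.03864 × 90.03 = 3.479 g
% H2C2O4 = 3.479 / 4.482 × 100 = 77.62 %

77.62 %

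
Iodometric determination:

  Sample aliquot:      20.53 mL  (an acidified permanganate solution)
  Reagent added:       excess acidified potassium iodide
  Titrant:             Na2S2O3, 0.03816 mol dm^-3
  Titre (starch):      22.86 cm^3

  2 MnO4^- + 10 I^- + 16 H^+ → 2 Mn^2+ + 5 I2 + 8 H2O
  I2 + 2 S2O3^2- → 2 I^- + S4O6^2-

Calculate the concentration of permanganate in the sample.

n(S2O3^2-) = 0.02286 × 0.03816 = 8.723 × 10^-4 mol
n(I2) = n(S2O3^2-)/2 = 4.362 × 10^-4 mol
From the 2:5 ratio, n(MnO4^-) in the aliquot = 2/5 × 4.362 × 10^-4 = 1.745 × 10^-4 mol
[MnO4^-] = 1.745 × 10^-4 / 0.02053 = 0.008498 mol/L

0.008498 mol/L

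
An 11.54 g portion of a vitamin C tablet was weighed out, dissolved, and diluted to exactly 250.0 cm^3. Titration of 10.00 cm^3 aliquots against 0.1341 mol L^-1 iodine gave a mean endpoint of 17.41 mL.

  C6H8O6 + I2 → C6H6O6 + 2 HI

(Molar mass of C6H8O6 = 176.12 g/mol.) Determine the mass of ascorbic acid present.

10.28 g

n(I2) per titration = 0.01741 × 0.1341 = 2.335 × 10^-3 mol
n(C6H8O6) in each aliquot = 2.335 × 10^-3 mol (1:1 ratio)
n(C6H8O6) in the whole flask = 2.335 × 10^-3 × 250.0/10.00 = 0.05837 mol
mass of C6H8O6 = 0.05837 × 176.12 = 10.28 g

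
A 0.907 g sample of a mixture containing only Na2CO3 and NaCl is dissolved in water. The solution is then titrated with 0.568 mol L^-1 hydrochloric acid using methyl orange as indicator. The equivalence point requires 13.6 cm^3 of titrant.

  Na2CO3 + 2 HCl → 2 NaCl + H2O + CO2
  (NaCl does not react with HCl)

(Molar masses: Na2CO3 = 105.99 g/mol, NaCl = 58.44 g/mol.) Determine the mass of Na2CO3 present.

0.409 g

n(HCl) = 0.0136 × 0.568 = 7.72 × 10^-3 mol
Let x = n(Na2CO3), y = n(NaCl).
Titrant: 2x = 7.72 × 10^-3;  mass: 105.99x + 58.44y = 0.907
Solving, x = 3.86 × 10^-3 mol, y = 8.52 × 10^-3 mol
mass of Na2CO3 = 3.86 × 10^-3 × 105.99 = 0.409 g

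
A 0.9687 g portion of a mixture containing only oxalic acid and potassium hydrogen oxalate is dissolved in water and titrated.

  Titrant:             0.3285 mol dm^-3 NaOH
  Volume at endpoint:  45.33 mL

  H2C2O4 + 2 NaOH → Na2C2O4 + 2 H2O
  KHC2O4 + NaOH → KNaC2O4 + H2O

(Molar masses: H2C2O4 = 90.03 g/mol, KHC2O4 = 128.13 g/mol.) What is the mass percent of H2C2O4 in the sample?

52.51 %

n(NaOH) = 0.04533 × 0.3285 = 0.01489 mol
Let x = n(H2C2O4), y = n(KHC2O4).
Titrant: 2x + 1y = 0.01489;  mass: 90.03x + 128.13y = 0.9687
Solving, x = 5.650 × 10^-3 mol, y = 3.590 × 10^-3 mol
mass of H2C2O4 = 5.650 × 10^-3 × 90.03 = 0.5087 g
% H2C2O4 = 0.5087 / 0.9687 × 100 = 52.51 %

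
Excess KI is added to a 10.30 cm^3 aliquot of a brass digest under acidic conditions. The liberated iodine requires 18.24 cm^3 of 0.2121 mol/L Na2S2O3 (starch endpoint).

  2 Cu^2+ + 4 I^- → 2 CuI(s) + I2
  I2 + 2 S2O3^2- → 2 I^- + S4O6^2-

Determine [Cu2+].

n(S2O3^2-) = 0.01824 × 0.2121 = 3.869 × 10^-3 mol
n(I2) = n(S2O3^2-)/2 = 1.934 × 10^-3 mol
From the 2:1 ratio, n(Cu2+) in the aliquot = 2/1 × 1.934 × 10^-3 = 3.869 × 10^-3 mol
[Cu2+] = 3.869 × 10^-3 / 0.01030 = 0.3756 mol/L

0.3756 mol/L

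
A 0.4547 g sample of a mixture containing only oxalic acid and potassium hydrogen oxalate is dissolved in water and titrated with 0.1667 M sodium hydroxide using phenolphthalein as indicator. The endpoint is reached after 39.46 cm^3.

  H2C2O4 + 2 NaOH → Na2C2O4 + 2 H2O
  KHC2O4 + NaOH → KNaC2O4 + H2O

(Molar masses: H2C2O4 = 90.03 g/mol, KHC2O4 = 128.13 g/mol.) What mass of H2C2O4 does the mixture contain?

n(NaOH) = 0.03946 × 0.1667 = 6.578 × 10^-3 mol
Let x = n(H2C2O4), y = n(KHC2O4).
Titrant: 2x + 1y = 6.578 × 10^-3;  mass: 90.03x + 128.13y = 0.4547
Solving, x = 2.335 × 10^-3 mol, y = 1.908 × 10^-3 mol
mass of H2C2O4 = 2.335 × 10^-3 × 90.03 = 0.2102 g

0.2102 g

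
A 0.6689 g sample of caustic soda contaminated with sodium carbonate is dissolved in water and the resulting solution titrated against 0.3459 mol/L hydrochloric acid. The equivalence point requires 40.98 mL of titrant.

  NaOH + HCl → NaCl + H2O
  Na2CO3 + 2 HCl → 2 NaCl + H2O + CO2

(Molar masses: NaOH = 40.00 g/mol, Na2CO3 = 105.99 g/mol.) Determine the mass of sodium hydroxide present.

0.2533 g

n(HCl) = 0.04098 × 0.3459 = 0.01417 mol
Let x = n(NaOH), y = n(Na2CO3).
Titrant: 1x + 2y = 0.01417;  mass: 40.00x + 105.99y = 0.6689
Solving, x = 6.333 × 10^-3 mol, y = 3.921 × 10^-3 mol
mass of NaOH = 6.333 × 10^-3 × 40.00 = 0.2533 g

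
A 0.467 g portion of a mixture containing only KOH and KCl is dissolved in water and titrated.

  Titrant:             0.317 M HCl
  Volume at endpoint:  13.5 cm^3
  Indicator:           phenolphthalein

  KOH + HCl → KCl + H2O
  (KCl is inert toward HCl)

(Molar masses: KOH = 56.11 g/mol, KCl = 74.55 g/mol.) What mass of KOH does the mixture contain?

n(HCl) = 0.0135 × 0.317 = 4.28 × 10^-3 mol
Let x = n(KOH), y = n(KCl).
Titrant: 1x = 4.28 × 10^-3;  mass: 56.11x + 74.55y = 0.467
Solving, x = 4.28 × 10^-3 mol, y = 3.04 × 10^-3 mol
mass of KOH = 4.28 × 10^-3 × 56.11 = 0.240 g

0.240 g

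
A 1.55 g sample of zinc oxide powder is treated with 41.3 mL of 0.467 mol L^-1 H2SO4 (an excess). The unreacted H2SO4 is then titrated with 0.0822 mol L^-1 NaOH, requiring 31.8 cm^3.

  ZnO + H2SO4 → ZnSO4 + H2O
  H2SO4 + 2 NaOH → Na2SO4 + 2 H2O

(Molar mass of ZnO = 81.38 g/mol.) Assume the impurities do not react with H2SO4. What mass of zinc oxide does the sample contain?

n(H2SO4) added = 0.0413 × 0.467 = 0.0193 mol
n(NaOH) used in back-titration = 0.0318 × 0.0822 = 2.61 × 10^-3 mol
From the 1:2 ratio, n(H2SO4) left over = 1/2 × 2.61 × 10^-3 = 1.31 × 10^-3 mol
n(H2SO4) consumed by analyte = 0.0193 − 1.31 × 10^-3 = 0.0180 mol
n(ZnO) = 0.0180 mol (1:1 ratio)
mass of ZnO = 0.0180 × 81.38 = 1.46 g

1.46 g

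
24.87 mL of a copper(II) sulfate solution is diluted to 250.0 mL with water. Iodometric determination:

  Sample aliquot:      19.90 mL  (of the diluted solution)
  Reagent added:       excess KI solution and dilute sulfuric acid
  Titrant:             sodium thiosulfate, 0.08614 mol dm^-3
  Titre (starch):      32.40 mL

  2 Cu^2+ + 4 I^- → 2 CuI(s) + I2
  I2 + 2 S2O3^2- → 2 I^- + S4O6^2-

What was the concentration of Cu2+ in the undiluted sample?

1.410 mol/L

n(S2O3^2-) = 0.03240 × 0.08614 = 2.791 × 10^-3 mol
n(I2) = n(S2O3^2-)/2 = 1.395 × 10^-3 mol
From the 2:1 ratio, n(Cu2+) in the aliquot = 2/1 × 1.395 × 10^-3 = 2.791 × 10^-3 mol
[Cu2+]_dilute = 2.791 × 10^-3 / 0.01990 = 0.1402 mol/L
[Cu2+]_original = 0.1402 × 250.0/24.87 = 1.410 mol/L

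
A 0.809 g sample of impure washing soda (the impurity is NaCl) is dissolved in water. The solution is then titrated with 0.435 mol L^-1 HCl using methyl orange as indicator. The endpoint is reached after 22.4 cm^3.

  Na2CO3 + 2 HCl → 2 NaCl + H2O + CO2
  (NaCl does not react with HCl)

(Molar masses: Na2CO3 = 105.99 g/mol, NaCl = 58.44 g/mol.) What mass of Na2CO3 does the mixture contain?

0.516 g

n(HCl) = 0.0224 × 0.435 = 9.74 × 10^-3 mol
Let x = n(Na2CO3), y = n(NaCl).
Titrant: 2x = 9.74 × 10^-3;  mass: 105.99x + 58.44y = 0.809
Solving, x = 4.87 × 10^-3 mol, y = 5.01 × 10^-3 mol
mass of Na2CO3 = 4.87 × 10^-3 × 105.99 = 0.516 g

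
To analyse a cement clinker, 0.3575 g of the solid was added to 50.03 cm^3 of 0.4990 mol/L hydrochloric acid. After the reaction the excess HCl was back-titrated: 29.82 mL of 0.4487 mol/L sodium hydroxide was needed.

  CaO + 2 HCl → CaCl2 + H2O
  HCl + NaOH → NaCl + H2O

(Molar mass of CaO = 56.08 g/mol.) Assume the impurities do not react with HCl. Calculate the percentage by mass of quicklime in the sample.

n(HCl) added = 0.05003 × 0.4990 = 0.02496 mol
n(NaOH) used in back-titration = 0.02982 × 0.4487 = 0.01338 mol
n(HCl) left over = 0.01338 mol (1:1 ratio)
n(HCl) consumed by analyte = 0.02496 − 0.01338 = 0.01158 mol
From the 1:2 ratio, n(CaO) = 1/2 × 0.01158 = 5.792 × 10^-3 mol
mass of CaO = 5.792 × 10^-3 × 56.08 = 0.3248 g
% CaO = 0.3248 / 0.3575 × 100 = 90.86 %

90.86 %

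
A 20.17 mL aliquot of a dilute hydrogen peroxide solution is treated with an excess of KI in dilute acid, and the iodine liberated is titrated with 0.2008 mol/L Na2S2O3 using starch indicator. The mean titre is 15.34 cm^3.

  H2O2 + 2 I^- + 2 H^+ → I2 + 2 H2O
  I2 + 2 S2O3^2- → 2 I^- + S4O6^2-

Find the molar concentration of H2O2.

0.07636 mol/L

n(S2O3^2-) = 0.01534 × 0.2008 = 3.080 × 10^-3 mol
n(I2) = n(S2O3^2-)/2 = 1.540 × 10^-3 mol
n(H2O2) in the aliquot = 1.540 × 10^-3 mol (1:1 ratio)
[H2O2] = 1.540 × 10^-3 / 0.02017 = 0.07636 mol/L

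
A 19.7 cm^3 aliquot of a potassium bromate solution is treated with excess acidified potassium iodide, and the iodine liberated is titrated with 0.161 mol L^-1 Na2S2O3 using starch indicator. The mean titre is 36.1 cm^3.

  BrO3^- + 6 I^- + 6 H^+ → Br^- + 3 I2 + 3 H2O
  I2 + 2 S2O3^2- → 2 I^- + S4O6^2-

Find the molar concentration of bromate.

n(S2O3^2-) = 0.0361 × 0.161 = 5.81 × 10^-3 mol
n(I2) = n(S2O3^2-)/2 = 2.91 × 10^-3 mol
From the 1:3 ratio, n(BrO3^-) in the aliquot = 1/3 × 2.91 × 10^-3 = 9.69 × 10^-4 mol
[BrO3^-] = 9.69 × 10^-4 / 0.0197 = 0.0492 mol/L

0.0492 mol/L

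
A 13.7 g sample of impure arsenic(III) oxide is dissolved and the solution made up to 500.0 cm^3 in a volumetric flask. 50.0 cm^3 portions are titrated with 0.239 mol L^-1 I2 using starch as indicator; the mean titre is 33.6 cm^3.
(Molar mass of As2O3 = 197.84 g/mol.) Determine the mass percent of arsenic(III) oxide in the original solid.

58.0 %

As2O3 + 2 I2 + 2 H2O → As2O5 + 4 HI
n(I2) per titration = 0.0336 × 0.239 = 8.03 × 10^-3 mol
From the 1:2 ratio, n(As2O3) in each aliquot = 1/2 × 8.03 × 10^-3 = 4.02 × 10^-3 mol
n(As2O3) in the whole flask = 4.02 × 10^-3 × 500.0/50.0 = 0.0402 mol
mass of As2O3 = 0.0402 × 197.84 = 7.94 g
% As2O3 = 7.94 / 13.7 × 100 = 58.0 %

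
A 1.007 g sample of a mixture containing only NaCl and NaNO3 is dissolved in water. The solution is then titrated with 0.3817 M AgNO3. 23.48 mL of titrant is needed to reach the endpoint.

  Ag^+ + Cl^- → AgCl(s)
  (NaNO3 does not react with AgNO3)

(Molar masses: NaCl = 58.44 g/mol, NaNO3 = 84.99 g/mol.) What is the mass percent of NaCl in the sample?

52.01 %

n(AgNO3) = 0.02348 × 0.3817 = 8.962 × 10^-3 mol
Let x = n(NaCl), y = n(NaNO3).
Titrant: 1x = 8.962 × 10^-3;  mass: 58.44x + 84.99y = 1.007
Solving, x = 8.962 × 10^-3 mol, y = 5.686 × 10^-3 mol
mass of NaCl = 8.962 × 10^-3 × 58.44 = 0.5238 g
% NaCl = 0.5238 / 1.007 × 100 = 52.01 %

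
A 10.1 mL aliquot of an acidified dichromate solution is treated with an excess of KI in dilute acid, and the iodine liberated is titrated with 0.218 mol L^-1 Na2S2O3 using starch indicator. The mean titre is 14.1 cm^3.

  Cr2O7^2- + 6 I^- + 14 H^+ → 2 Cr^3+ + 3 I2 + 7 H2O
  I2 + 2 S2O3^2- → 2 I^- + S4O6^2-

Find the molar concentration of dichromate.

n(S2O3^2-) = 0.0141 × 0.218 = 3.07 × 10^-3 mol
n(I2) = n(S2O3^2-)/2 = 1.54 × 10^-3 mol
From the 1:3 ratio, n(Cr2O7^2-) in the aliquot = 1/3 × 1.54 × 10^-3 = 5.12 × 10^-4 mol
[Cr2O7^2-] = 5.12 × 10^-4 / 0.0101 = 0.0507 mol/L

0.0507 mol/L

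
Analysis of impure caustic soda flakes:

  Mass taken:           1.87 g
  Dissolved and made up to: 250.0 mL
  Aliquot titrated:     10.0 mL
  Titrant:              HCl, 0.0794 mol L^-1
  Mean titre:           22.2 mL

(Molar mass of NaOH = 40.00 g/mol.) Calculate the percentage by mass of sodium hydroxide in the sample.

94.3 %

NaOH + HCl → NaCl + H2O
n(HCl) per titration = 0.0222 × 0.0794 = 1.76 × 10^-3 mol
n(NaOH) in each aliquot = 1.76 × 10^-3 mol (1:1 ratio)
n(NaOH) in the whole flask = 1.76 × 10^-3 × 250.0/10.0 = 0.0441 mol
mass of NaOH = 0.0441 × 40.00 = 1.76 g
% NaOH = 1.76 / 1.87 × 100 = 94.3 %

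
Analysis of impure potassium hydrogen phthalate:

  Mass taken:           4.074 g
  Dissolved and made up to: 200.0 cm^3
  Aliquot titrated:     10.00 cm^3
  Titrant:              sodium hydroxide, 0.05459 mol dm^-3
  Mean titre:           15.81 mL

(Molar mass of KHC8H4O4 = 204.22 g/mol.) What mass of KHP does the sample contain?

KHC8H4O4 + NaOH → KNaC8H4O4 + H2O
n(NaOH) per titration = 0.01581 × 0.05459 = 8.631 × 10^-4 mol
n(KHC8H4O4) in each aliquot = 8.631 × 10^-4 mol (1:1 ratio)
n(KHC8H4O4) in the whole flask = 8.631 × 10^-4 × 200.0/10.00 = 0.01726 mol
mass of KHC8H4O4 = 0.01726 × 204.22 = 3.525 g

3.525 g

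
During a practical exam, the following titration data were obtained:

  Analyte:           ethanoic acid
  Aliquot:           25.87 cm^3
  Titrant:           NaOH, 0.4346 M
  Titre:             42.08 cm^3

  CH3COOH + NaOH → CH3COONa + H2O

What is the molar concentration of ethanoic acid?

n(NaOH) = 0.04208 L × 0.4346 mol/L = 0.01829 mol
n(CH3COOH) = 0.01829 mol (1:1 mole ratio)
[CH3COOH] = 0.01829 mol / 0.02587 L = 0.7069 mol/L

0.7069 M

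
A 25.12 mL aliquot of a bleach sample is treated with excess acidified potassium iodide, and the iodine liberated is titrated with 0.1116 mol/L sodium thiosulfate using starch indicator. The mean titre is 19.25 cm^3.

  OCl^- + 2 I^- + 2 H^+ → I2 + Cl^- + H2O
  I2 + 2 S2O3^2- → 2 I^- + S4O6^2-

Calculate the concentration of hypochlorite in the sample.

n(S2O3^2-) = 0.01925 × 0.1116 = 2.148 × 10^-3 mol
n(I2) = n(S2O3^2-)/2 = 1.074 × 10^-3 mol
n(OCl^-) in the aliquot = 1.074 × 10^-3 mol (1:1 ratio)
[OCl^-] = 1.074 × 10^-3 / 0.02512 = 0.04276 mol/L

0.04276 mol/L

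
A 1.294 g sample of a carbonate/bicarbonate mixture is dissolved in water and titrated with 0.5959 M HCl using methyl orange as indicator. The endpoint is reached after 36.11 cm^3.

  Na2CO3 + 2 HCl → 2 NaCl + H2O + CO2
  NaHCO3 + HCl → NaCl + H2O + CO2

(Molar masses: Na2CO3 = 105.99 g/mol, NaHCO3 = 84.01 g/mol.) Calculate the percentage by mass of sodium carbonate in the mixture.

67.84 %

n(HCl) = 0.03611 × 0.5959 = 0.02152 mol
Let x = n(Na2CO3), y = n(NaHCO3).
Titrant: 2x + 1y = 0.02152;  mass: 105.99x + 84.01y = 1.294
Solving, x = 8.282 × 10^-3 mol, y = 4.954 × 10^-3 mol
mass of Na2CO3 = 8.282 × 10^-3 × 105.99 = 0.8778 g
% Na2CO3 = 0.8778 / 1.294 × 100 = 67.84 %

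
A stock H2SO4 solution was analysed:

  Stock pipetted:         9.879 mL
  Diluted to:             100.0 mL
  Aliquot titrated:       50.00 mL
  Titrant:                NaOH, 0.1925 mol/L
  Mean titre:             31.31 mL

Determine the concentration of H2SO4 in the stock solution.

H2SO4 + 2 NaOH → Na2SO4 + 2 H2O
n(NaOH) = 0.03131 × 0.1925 = 6.027 × 10^-3 mol
From the 1:2 ratio, n(H2SO4) in the aliquot = 1/2 × 6.027 × 10^-3 = 3.014 × 10^-3 mol
[H2SO4]_dilute = 3.014 × 10^-3 / 0.05000 = 0.06027 mol/L
Dilution factor = 100.0 / 9.879 = 10.12
[H2SO4]_stock = 0.06027 × 10.12 = 0.6101 mol/L

0.6101 mol/L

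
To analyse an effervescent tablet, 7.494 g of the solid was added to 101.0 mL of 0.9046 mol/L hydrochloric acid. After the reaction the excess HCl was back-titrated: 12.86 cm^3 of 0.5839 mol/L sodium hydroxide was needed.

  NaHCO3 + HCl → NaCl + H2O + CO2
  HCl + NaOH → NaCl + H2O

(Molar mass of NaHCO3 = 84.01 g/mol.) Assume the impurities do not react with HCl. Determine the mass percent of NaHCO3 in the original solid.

94.00 %

n(HCl) added = 0.1010 × 0.9046 = 0.09136 mol
n(NaOH) used in back-titration = 0.01286 × 0.5839 = 7.509 × 10^-3 mol
n(HCl) left over = 7.509 × 10^-3 mol (1:1 ratio)
n(HCl) consumed by analyte = 0.09136 − 7.509 × 10^-3 = 0.08386 mol
n(NaHCO3) = 0.08386 mol (1:1 ratio)
mass of NaHCO3 = 0.08386 × 84.01 = 7.045 g
% NaHCO3 = 7.045 / 7.494 × 100 = 94.00 %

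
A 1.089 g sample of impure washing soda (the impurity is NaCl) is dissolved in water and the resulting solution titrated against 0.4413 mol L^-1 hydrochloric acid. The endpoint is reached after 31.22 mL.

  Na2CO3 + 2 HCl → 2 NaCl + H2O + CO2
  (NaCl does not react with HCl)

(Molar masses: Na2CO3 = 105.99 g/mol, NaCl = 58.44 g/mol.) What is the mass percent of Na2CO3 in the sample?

67.05 %

n(HCl) = 0.03122 × 0.4413 = 0.01378 mol
Let x = n(Na2CO3), y = n(NaCl).
Titrant: 2x = 0.01378;  mass: 105.99x + 58.44y = 1.089
Solving, x = 6.889 × 10^-3 mol, y = 6.141 × 10^-3 mol
mass of Na2CO3 = 6.889 × 10^-3 × 105.99 = 0.7301 g
% Na2CO3 = 0.7301 / 1.089 × 100 = 67.05 %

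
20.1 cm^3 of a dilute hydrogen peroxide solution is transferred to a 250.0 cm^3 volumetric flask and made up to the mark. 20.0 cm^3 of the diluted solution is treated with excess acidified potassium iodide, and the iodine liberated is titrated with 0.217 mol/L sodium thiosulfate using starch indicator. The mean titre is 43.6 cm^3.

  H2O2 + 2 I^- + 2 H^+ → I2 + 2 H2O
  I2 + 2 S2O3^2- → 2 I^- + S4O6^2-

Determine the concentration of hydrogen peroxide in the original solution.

2.94 mol/L

n(S2O3^2-) = 0.0436 × 0.217 = 9.46 × 10^-3 mol
n(I2) = n(S2O3^2-)/2 = 4.73 × 10^-3 mol
n(H2O2) in the aliquot = 4.73 × 10^-3 mol (1:1 ratio)
[H2O2]_dilute = 4.73 × 10^-3 / 0.0200 = 0.237 mol/L
[H2O2]_original = 0.237 × 250.0/20.1 = 2.94 mol/L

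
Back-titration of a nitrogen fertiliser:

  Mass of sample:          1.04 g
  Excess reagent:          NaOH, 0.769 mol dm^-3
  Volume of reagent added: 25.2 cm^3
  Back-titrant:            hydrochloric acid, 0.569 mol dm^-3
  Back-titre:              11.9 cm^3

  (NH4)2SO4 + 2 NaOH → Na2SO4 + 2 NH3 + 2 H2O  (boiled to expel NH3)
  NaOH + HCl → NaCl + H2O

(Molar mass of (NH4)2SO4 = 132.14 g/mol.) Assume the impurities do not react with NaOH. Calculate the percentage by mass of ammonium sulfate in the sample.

n(NaOH) added = 0.0252 × 0.769 = 0.0194 mol
n(HCl) used in back-titration = 0.0119 × 0.569 = 6.77 × 10^-3 mol
n(NaOH) left over = 6.77 × 10^-3 mol (1:1 ratio)
n(NaOH) consumed by analyte = 0.0194 − 6.77 × 10^-3 = 0.0126 mol
From the 1:2 ratio, n((NH4)2SO4) = 1/2 × 0.0126 = 6.30 × 10^-3 mol
mass of (NH4)2SO4 = 6.30 × 10^-3 × 132.14 = 0.833 g
% (NH4)2SO4 = 0.833 / 1.04 × 100 = 80.1 %

80.1 %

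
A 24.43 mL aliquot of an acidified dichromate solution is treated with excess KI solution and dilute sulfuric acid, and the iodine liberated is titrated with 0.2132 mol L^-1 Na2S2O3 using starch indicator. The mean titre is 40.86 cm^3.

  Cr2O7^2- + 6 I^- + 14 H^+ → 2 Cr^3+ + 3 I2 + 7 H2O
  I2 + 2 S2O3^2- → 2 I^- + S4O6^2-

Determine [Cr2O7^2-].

0.05943 mol/L

n(S2O3^2-) = 0.04086 × 0.2132 = 8.711 × 10^-3 mol
n(I2) = n(S2O3^2-)/2 = 4.356 × 10^-3 mol
From the 1:3 ratio, n(Cr2O7^2-) in the aliquot = 1/3 × 4.356 × 10^-3 = 1.452 × 10^-3 mol
[Cr2O7^2-] = 1.452 × 10^-3 / 0.02443 = 0.05943 mol/L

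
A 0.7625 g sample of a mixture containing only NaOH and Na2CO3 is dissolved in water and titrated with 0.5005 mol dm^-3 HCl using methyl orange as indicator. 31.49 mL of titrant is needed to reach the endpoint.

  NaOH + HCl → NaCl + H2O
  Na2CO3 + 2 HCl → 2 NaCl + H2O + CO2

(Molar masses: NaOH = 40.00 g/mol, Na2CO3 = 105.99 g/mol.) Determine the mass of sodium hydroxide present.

0.2239 g

n(HCl) = 0.03149 × 0.5005 = 0.01576 mol
Let x = n(NaOH), y = n(Na2CO3).
Titrant: 1x + 2y = 0.01576;  mass: 40.00x + 105.99y = 0.7625
Solving, x = 5.598 × 10^-3 mol, y = 5.082 × 10^-3 mol
mass of NaOH = 5.598 × 10^-3 × 40.00 = 0.2239 g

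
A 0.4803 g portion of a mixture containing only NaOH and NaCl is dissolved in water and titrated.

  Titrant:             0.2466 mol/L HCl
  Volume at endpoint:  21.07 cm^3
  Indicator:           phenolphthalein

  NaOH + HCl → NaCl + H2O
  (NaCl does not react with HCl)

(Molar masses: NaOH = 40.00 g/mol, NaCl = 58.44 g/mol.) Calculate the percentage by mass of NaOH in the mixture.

n(HCl) = 0.02107 × 0.2466 = 5.196 × 10^-3 mol
Let x = n(NaOH), y = n(NaCl).
Titrant: 1x = 5.196 × 10^-3;  mass: 40.00x + 58.44y = 0.4803
Solving, x = 5.196 × 10^-3 mol, y = 4.662 × 10^-3 mol
mass of NaOH = 5.196 × 10^-3 × 40.00 = 0.2078 g
% NaOH = 0.2078 / 0.4803 × 100 = 43.27 %

43.27 %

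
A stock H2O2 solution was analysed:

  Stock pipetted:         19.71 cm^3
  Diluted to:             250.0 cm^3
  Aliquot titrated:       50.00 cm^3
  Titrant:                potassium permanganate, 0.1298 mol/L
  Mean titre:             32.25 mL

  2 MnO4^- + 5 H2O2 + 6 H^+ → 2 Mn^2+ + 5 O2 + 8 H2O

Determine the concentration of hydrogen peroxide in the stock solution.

2.655 mol/L

n(KMnO4) = 0.03225 × 0.1298 = 4.186 × 10^-3 mol
From the 5:2 ratio, n(H2O2) in the aliquot = 5/2 × 4.186 × 10^-3 = 0.01047 mol
[H2O2]_dilute = 0.01047 / 0.05000 = 0.2093 mol/L
Dilution factor = 250.0 / 19.71 = 12.68
[H2O2]_stock = 0.2093 × 12.68 = 2.655 mol/L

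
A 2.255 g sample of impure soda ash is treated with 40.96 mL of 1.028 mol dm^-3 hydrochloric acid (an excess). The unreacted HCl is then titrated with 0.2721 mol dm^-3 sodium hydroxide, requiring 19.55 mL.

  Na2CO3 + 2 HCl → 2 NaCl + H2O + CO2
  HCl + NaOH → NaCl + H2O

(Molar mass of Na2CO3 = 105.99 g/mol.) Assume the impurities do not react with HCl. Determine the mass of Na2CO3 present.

n(HCl) added = 0.04096 × 1.028 = 0.04211 mol
n(NaOH) used in back-titration = 0.01955 × 0.2721 = 5.320 × 10^-3 mol
n(HCl) left over = 5.320 × 10^-3 mol (1:1 ratio)
n(HCl) consumed by analyte = 0.04211 − 5.320 × 10^-3 = 0.03679 mol
From the 1:2 ratio, n(Na2CO3) = 1/2 × 0.03679 = 0.01839 mol
mass of Na2CO3 = 0.01839 × 105.99 = 1.950 g

1.950 g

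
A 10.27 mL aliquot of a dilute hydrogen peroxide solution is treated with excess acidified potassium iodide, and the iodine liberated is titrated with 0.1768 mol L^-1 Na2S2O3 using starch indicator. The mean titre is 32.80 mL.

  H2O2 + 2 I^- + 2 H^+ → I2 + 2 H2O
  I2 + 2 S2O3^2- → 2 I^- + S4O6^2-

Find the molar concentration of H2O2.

0.2823 mol/L

n(S2O3^2-) = 0.03280 × 0.1768 = 5.799 × 10^-3 mol
n(I2) = n(S2O3^2-)/2 = 2.900 × 10^-3 mol
n(H2O2) in the aliquot = 2.900 × 10^-3 mol (1:1 ratio)
[H2O2] = 2.900 × 10^-3 / 0.01027 = 0.2823 mol/L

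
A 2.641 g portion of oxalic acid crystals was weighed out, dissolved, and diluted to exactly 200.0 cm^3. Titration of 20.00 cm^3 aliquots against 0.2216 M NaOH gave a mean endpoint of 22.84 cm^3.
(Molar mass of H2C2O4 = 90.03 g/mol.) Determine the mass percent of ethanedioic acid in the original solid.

86.27 %

H2C2O4 + 2 NaOH → Na2C2O4 + 2 H2O
n(NaOH) per titration = 0.02284 × 0.2216 = 5.061 × 10^-3 mol
From the 1:2 ratio, n(H2C2O4) in each aliquot = 1/2 × 5.061 × 10^-3 = 2.531 × 10^-3 mol
n(H2C2O4) in the whole flask = 2.531 × 10^-3 × 200.0/20.00 = 0.02531 mol
mass of H2C2O4 = 0.02531 × 90.03 = 2.278 g
% H2C2O4 = 2.278 / 2.641 × 100 = 86.27 %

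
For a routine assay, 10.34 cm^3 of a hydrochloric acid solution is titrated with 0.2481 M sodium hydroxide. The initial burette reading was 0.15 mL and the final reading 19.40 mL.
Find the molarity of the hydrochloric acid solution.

HCl + NaOH → NaCl + H2O
n(NaOH) = 0.01925 L × 0.2481 mol/L = 4.776 × 10^-3 mol
n(HCl) = 4.776 × 10^-3 mol (1:1 mole ratio)
[HCl] = 4.776 × 10^-3 mol / 0.01034 L = 0.4619 mol/L

0.4619 M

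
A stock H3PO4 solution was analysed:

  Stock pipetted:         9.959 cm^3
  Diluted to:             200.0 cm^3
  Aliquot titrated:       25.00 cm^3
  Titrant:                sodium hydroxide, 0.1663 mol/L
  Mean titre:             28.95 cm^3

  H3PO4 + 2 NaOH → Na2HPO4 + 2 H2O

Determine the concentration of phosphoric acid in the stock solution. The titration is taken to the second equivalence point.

n(NaOH) = 0.02895 × 0.1663 = 4.814 × 10^-3 mol
From the 1:2 ratio, n(H3PO4) in the aliquot = 1/2 × 4.814 × 10^-3 = 2.407 × 10^-3 mol
[H3PO4]_dilute = 2.407 × 10^-3 / 0.02500 = 0.09629 mol/L
Dilution factor = 200.0 / 9.959 = 20.08
[H3PO4]_stock = 0.09629 × 20.08 = 1.934 mol/L

1.934 mol/L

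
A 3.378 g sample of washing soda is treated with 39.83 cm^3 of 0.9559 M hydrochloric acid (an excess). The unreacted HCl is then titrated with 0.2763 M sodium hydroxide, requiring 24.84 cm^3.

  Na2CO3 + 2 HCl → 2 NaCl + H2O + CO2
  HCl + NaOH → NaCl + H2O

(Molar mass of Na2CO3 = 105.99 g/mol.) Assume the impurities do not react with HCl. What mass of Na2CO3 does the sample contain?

n(HCl) added = 0.03983 × 0.9559 = 0.03807 mol
n(NaOH) used in back-titration = 0.02484 × 0.2763 = 6.863 × 10^-3 mol
n(HCl) left over = 6.863 × 10^-3 mol (1:1 ratio)
n(HCl) consumed by analyte = 0.03807 − 6.863 × 10^-3 = 0.03121 mol
From the 1:2 ratio, n(Na2CO3) = 1/2 × 0.03121 = 0.01561 mol
mass of Na2CO3 = 0.01561 × 105.99 = 1.654 g

1.654 g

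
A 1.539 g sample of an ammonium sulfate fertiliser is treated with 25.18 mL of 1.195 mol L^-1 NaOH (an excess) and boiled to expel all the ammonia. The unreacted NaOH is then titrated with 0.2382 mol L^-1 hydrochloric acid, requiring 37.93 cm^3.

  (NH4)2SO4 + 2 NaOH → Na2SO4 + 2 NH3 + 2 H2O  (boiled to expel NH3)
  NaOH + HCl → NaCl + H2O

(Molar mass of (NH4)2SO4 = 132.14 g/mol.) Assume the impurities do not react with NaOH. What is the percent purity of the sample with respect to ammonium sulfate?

90.39 %

n(NaOH) added = 0.02518 × 1.195 = 0.03009 mol
n(HCl) used in back-titration = 0.03793 × 0.2382 = 9.035 × 10^-3 mol
n(NaOH) left over = 9.035 × 10^-3 mol (1:1 ratio)
n(NaOH) consumed by analyte = 0.03009 − 9.035 × 10^-3 = 0.02106 mol
From the 1:2 ratio, n((NH4)2SO4) = 1/2 × 0.02106 = 0.01053 mol
mass of (NH4)2SO4 = 0.01053 × 132.14 = 1.391 g
% (NH4)2SO4 = 1.391 / 1.539 × 100 = 90.39 %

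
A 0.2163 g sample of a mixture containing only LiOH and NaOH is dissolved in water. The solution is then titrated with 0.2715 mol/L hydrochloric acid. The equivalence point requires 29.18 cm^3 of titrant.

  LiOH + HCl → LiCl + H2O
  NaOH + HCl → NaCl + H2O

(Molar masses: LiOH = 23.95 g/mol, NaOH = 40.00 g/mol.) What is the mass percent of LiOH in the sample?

69.40 %

n(HCl) = 0.02918 × 0.2715 = 7.922 × 10^-3 mol
Let x = n(LiOH), y = n(NaOH).
Titrant: 1x + 1y = 7.922 × 10^-3;  mass: 23.95x + 40.00y = 0.2163
Solving, x = 6.268 × 10^-3 mol, y = 1.655 × 10^-3 mol
mass of LiOH = 6.268 × 10^-3 × 23.95 = 0.1501 g
% LiOH = 0.1501 / 0.2163 × 100 = 69.40 %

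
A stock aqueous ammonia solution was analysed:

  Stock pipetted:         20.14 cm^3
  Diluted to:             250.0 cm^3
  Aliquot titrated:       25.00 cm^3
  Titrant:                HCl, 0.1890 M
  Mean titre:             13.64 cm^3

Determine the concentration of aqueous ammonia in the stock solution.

1.280 M

NH3 + HCl → NH4Cl
n(HCl) = 0.01364 × 0.1890 = 2.578 × 10^-3 mol
n(NH3) in the aliquot = 2.578 × 10^-3 mol (1:1 ratio)
[NH3]_dilute = 2.578 × 10^-3 / 0.02500 = 0.1031 mol/L
Dilution factor = 250.0 / 20.14 = 12.41
[NH3]_stock = 0.1031 × 12.41 = 1.280 mol/L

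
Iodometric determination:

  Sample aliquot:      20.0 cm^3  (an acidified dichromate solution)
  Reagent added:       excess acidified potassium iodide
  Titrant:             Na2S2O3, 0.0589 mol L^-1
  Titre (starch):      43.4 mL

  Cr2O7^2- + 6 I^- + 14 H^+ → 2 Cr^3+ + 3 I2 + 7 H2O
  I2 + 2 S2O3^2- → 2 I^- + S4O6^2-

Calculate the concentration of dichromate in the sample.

0.0213 mol/L

n(S2O3^2-) = 0.0434 × 0.0589 = 2.56 × 10^-3 mol
n(I2) = n(S2O3^2-)/2 = 1.28 × 10^-3 mol
From the 1:3 ratio, n(Cr2O7^2-) in the aliquot = 1/3 × 1.28 × 10^-3 = 4.26 × 10^-4 mol
[Cr2O7^2-] = 4.26 × 10^-4 / 0.0200 = 0.0213 mol/L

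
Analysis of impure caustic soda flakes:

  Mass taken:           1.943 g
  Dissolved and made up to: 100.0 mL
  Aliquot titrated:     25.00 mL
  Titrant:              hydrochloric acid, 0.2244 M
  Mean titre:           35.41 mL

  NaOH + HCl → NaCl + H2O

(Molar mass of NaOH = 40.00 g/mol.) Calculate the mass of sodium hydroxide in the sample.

n(HCl) per titration = 0.03541 × 0.2244 = 7.946 × 10^-3 mol
n(NaOH) in each aliquot = 7.946 × 10^-3 mol (1:1 ratio)
n(NaOH) in the whole flask = 7.946 × 10^-3 × 100.0/25.00 = 0.03178 mol
mass of NaOH = 0.03178 × 40.00 = 1.271 g

1.271 g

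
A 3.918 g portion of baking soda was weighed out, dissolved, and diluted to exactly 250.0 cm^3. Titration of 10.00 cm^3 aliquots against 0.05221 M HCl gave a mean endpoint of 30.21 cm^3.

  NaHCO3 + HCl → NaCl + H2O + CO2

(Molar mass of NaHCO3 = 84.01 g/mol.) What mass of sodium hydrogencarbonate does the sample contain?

n(HCl) per titration = 0.03021 × 0.05221 = 1.577 × 10^-3 mol
n(NaHCO3) in each aliquot = 1.577 × 10^-3 mol (1:1 ratio)
n(NaHCO3) in the whole flask = 1.577 × 10^-3 × 250.0/10.00 = 0.03943 mol
mass of NaHCO3 = 0.03943 × 84.01 = 3.313 g

3.313 g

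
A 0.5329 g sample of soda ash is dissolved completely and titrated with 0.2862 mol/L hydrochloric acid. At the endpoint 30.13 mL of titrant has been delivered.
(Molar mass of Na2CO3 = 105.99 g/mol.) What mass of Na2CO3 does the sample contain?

0.4570 g

Na2CO3 + 2 HCl → 2 NaCl + H2O + CO2
n(HCl) = 0.03013 L × 0.2862 mol/L = 8.623 × 10^-3 mol
From the 1:2 ratio, n(Na2CO3) = 1/2 × 8.623 × 10^-3 = 4.312 × 10^-3 mol
mass of Na2CO3 = 4.312 × 10^-3 × 105.99 g/mol = 0.4570 g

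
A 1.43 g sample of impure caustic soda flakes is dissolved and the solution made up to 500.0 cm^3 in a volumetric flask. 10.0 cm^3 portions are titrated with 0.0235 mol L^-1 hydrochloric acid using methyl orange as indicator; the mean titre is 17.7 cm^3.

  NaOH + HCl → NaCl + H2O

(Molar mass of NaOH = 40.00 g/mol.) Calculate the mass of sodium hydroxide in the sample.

0.832 g

n(HCl) per titration = 0.0177 × 0.0235 = 4.16 × 10^-4 mol
n(NaOH) in each aliquot = 4.16 × 10^-4 mol (1:1 ratio)
n(NaOH) in the whole flask = 4.16 × 10^-4 × 500.0/10.0 = 0.0208 mol
mass of NaOH = 0.0208 × 40.00 = 0.832 g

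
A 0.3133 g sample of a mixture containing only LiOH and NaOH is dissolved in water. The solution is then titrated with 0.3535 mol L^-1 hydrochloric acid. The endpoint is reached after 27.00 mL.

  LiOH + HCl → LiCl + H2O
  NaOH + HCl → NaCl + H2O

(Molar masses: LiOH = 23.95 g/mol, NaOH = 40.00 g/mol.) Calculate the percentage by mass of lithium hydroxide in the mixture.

32.62 %

n(HCl) = 0.02700 × 0.3535 = 9.544 × 10^-3 mol
Let x = n(LiOH), y = n(NaOH).
Titrant: 1x + 1y = 9.544 × 10^-3;  mass: 23.95x + 40.00y = 0.3133
Solving, x = 4.267 × 10^-3 mol, y = 5.278 × 10^-3 mol
mass of LiOH = 4.267 × 10^-3 × 23.95 = 0.1022 g
% LiOH = 0.1022 / 0.3133 × 100 = 32.62 %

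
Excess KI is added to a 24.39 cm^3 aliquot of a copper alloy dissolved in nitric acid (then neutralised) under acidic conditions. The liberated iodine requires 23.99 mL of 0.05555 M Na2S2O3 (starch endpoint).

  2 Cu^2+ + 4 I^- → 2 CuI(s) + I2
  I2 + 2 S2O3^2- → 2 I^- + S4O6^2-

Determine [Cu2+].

0.05464 M

n(S2O3^2-) = 0.02399 × 0.05555 = 1.333 × 10^-3 mol
n(I2) = n(S2O3^2-)/2 = 6.663 × 10^-4 mol
From the 2:1 ratio, n(Cu2+) in the aliquot = 2/1 × 6.663 × 10^-4 = 1.333 × 10^-3 mol
[Cu2+] = 1.333 × 10^-3 / 0.02439 = 0.05464 mol/L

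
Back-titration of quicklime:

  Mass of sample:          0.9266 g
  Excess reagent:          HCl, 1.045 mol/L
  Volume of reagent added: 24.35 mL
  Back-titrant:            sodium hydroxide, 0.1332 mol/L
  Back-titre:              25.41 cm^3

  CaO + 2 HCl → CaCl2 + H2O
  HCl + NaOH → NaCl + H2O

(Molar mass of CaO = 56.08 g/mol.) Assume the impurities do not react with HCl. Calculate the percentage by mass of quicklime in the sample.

66.76 %

n(HCl) added = 0.02435 × 1.045 = 0.02545 mol
n(NaOH) used in back-titration = 0.02541 × 0.1332 = 3.385 × 10^-3 mol
n(HCl) left over = 3.385 × 10^-3 mol (1:1 ratio)
n(HCl) consumed by analyte = 0.02545 − 3.385 × 10^-3 = 0.02206 mol
From the 1:2 ratio, n(CaO) = 1/2 × 0.02206 = 0.01103 mol
mass of CaO = 0.01103 × 56.08 = 0.6186 g
% CaO = 0.6186 / 0.9266 × 100 = 66.76 %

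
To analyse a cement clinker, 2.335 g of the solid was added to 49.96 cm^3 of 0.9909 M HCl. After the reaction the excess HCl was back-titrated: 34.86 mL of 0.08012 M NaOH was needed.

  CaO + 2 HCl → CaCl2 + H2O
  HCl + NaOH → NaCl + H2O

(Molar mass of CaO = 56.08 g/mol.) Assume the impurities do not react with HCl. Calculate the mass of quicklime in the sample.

1.310 g

n(HCl) added = 0.04996 × 0.9909 = 0.04951 mol
n(NaOH) used in back-titration = 0.03486 × 0.08012 = 2.793 × 10^-3 mol
n(HCl) left over = 2.793 × 10^-3 mol (1:1 ratio)
n(HCl) consumed by analyte = 0.04951 − 2.793 × 10^-3 = 0.04671 mol
From the 1:2 ratio, n(CaO) = 1/2 × 0.04671 = 0.02336 mol
mass of CaO = 0.02336 × 56.08 = 1.310 g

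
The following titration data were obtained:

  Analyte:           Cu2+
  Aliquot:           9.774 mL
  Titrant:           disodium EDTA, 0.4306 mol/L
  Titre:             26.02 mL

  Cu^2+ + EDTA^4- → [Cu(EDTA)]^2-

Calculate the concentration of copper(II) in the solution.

1.146 mol/L

n(EDTA) = 0.02602 L × 0.4306 mol/L = 0.01120 mol
n(Cu2+) = 0.01120 mol (1:1 mole ratio)
[Cu2+] = 0.01120 mol / 0.009774 L = 1.146 mol/L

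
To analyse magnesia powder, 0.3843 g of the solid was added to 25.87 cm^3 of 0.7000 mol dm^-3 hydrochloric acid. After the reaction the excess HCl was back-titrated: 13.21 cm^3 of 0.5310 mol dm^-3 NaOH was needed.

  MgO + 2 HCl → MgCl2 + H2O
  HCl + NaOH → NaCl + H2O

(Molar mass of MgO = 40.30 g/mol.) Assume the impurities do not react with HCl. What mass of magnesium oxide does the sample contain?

n(HCl) added = 0.02587 × 0.7000 = 0.01811 mol
n(NaOH) used in back-titration = 0.01321 × 0.5310 = 7.015 × 10^-3 mol
n(HCl) left over = 7.015 × 10^-3 mol (1:1 ratio)
n(HCl) consumed by analyte = 0.01811 − 7.015 × 10^-3 = 0.01109 mol
From the 1:2 ratio, n(MgO) = 1/2 × 0.01109 = 5.547 × 10^-3 mol
mass of MgO = 5.547 × 10^-3 × 40.30 = 0.2236 g

0.2236 g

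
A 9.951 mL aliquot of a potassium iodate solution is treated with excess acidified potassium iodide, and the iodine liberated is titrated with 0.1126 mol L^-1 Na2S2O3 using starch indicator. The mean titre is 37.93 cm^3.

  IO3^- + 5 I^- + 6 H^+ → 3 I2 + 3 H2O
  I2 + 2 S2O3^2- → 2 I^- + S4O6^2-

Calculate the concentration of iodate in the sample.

n(S2O3^2-) = 0.03793 × 0.1126 = 4.271 × 10^-3 mol
n(I2) = n(S2O3^2-)/2 = 2.135 × 10^-3 mol
From the 1:3 ratio, n(IO3^-) in the aliquot = 1/3 × 2.135 × 10^-3 = 7.118 × 10^-4 mol
[IO3^-] = 7.118 × 10^-4 / 0.009951 = 0.07153 mol/L

0.07153 mol/L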